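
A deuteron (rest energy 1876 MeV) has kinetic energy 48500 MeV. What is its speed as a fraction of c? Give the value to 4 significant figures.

γ = 1 + K/(m₀c²) = 1 + 48500/1876 = 26.8529
β = √(1 − 1/γ²) = 0.9993

β ≈ 0.9993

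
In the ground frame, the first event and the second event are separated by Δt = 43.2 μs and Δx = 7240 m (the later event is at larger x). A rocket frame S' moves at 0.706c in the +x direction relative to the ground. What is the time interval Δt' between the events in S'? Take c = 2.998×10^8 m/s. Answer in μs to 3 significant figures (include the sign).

γ = 1/√(1 − 0.706²) = 1.4120
Δt' = γ(Δt − vΔx/c²) = 1.4120 × (43.2 μs − 0.706×7240 m / (2.998×10^8 m/s))
= 1.4120 × (26.151 μs) = 36.9 μs

Δt' ≈ 36.9 μs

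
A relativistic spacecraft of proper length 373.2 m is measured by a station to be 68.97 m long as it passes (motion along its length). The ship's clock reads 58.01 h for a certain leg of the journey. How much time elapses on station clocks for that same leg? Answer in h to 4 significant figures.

Length contraction ⇒ γ = L₀/L = 373.2/68.97 = 5.41105
Time dilation: Δt = γτ₀ = 5.41105 × 58.01 h = 313.9 h

Δt ≈ 313.9 h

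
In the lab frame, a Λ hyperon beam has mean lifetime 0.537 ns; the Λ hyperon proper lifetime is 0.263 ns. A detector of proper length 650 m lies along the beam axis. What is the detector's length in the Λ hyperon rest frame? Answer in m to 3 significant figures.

L ≈ 318 m

Time dilation ⇒ γ = Δt/τ₀ = 0.537/0.263 = 2.0418
Length contraction: L = L₀/γ = 650/2.0418 = 318 m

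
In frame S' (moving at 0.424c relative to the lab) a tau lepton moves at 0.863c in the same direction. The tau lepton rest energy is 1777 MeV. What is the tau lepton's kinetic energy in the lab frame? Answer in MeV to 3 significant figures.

K ≈ 3530 MeV

u_lab = (0.863 + 0.424)/(1 + 0.863×0.424) = 0.942228
γ = 1/√(1 − 0.942228²) = 2.9853
K = (γ − 1)m₀c² = (2.9853 − 1) × 1777 = 1.9853 × 1777 = 3530 MeV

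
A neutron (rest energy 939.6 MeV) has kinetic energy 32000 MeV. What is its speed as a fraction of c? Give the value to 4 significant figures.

γ = 1 + K/(m₀c²) = 1 + 32000/939.6 = 35.0570
β = √(1 − 1/γ²) = 0.9996

β ≈ 0.9996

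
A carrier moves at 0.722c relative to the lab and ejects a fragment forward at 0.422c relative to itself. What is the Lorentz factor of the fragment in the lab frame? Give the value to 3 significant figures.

u_lab = (0.422 + 0.722)/(1 + 0.422×0.722) = 1.144/1.30468 = 0.876841
γ = 1/√(1 − 0.876841²) = 2.08

γ ≈ 2.08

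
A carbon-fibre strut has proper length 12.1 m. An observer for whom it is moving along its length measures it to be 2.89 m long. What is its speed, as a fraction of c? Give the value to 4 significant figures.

γ = L₀/L = 12.1/2.89 = 4.18685
β = √(1 − 1/γ²) = 0.9711

β ≈ 0.9711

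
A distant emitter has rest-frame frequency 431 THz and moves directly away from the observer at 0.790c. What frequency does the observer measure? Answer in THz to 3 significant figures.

f_obs ≈ 148 THz

Relativistic Doppler: f_obs = f_src √((1−β)/(1+β))
= 431 × √(0.21000/1.7900) = 431 × 0.34252 = 148 THz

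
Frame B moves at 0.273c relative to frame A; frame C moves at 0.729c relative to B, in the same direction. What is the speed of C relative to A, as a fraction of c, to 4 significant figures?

Compose boost 2: (0.729 + 0.273)/(1 + 0.729×0.273) = 1.002/1.19902 = 0.8357

u ≈ 0.8357c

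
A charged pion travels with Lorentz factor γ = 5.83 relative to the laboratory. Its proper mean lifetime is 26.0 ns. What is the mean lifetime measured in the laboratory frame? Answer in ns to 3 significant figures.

γ = 5.83 (given)
Time dilation: Δt = γτ₀ = 5.83 × 26.0 ns = 152 ns

Δt ≈ 152 ns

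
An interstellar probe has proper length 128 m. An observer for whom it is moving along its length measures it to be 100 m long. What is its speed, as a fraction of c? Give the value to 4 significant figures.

β ≈ 0.6242

γ = L₀/L = 128/100 = 1.28000
β = √(1 − 1/γ²) = 0.6242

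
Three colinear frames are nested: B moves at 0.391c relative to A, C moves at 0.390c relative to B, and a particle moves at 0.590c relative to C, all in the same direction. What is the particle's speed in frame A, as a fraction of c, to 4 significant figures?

u ≈ 0.9056c

Compose boost 2: (0.390 + 0.391)/(1 + 0.390×0.391) = 0.7810/1.15249 = 0.677663
Compose boost 3: (0.590 + 0.677663)/(1 + 0.590×0.677663) = 1.26766/1.39982 = 0.9056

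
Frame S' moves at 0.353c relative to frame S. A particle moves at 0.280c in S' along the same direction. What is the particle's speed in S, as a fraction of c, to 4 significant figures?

Relativistic velocity addition: u = (u' + v)/(1 + u'v/c²)
= (0.280 + 0.353)/(1 + 0.280×0.353) = 0.6330/1.09884 = 0.5761

u ≈ 0.5761c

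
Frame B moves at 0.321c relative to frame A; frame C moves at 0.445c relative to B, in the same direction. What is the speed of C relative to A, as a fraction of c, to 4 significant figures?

u ≈ 0.6703c

Compose boost 2: (0.445 + 0.321)/(1 + 0.445×0.321) = 0.7660/1.14284 = 0.6703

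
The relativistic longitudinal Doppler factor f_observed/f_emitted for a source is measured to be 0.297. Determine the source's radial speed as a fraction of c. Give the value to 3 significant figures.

β ≈ 0.838

f_obs/f_src = √((1−β)/(1+β)) = 0.297  ⇒  (1−β)/(1+β) = 0.088209
β = |1 − D²|/(1 + D²) = |1 − 0.088209|/(1 + 0.088209) = 0.838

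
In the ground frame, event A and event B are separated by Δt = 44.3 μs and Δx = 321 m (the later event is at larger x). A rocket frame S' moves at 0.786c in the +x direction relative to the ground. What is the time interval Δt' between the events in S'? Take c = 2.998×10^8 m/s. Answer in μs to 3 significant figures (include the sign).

Δt' ≈ 70.3 μs

γ = 1/√(1 − 0.786²) = 1.6175
Δt' = γ(Δt − vΔx/c²) = 1.6175 × (44.3 μs − 0.786×321 m / (2.998×10^8 m/s))
= 1.6175 × (43.458 μs) = 70.3 μs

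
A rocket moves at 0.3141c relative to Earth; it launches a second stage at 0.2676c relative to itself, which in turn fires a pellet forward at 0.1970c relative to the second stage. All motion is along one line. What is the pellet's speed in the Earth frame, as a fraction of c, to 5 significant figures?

u ≈ 0.66346c

Compose boost 2: (0.2676 + 0.3141)/(1 + 0.2676×0.3141) = 0.58170/1.084053 = 0.5365973
Compose boost 3: (0.1970 + 0.5365973)/(1 + 0.1970×0.5365973) = 0.7335973/1.105710 = 0.66346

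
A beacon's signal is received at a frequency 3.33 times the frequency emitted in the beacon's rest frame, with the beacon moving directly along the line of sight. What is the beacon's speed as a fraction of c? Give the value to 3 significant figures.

β ≈ 0.835

f_obs/f_src = √((1+β)/(1−β)) = 3.33  ⇒  (1+β)/(1−β) = 11.089
β = |1 − D²|/(1 + D²) = |1 − 11.089|/(1 + 11.089) = 0.835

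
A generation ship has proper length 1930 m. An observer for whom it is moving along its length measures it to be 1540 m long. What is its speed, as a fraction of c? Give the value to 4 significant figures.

γ = L₀/L = 1930/1540 = 1.25325
β = √(1 − 1/γ²) = 0.6028

β ≈ 0.6028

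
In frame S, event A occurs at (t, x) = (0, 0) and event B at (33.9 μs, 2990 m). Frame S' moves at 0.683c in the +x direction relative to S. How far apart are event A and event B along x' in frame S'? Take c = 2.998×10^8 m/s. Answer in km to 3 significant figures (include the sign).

Δx' ≈ -5.41 km

γ = 1/√(1 − 0.683²) = 1.3691
Δx' = γ(Δx − vΔt) = 1.3691 × (2990 m − 0.683×(2.998×10^8 m/s)×33.9×10^-6 s)
= 1.3691 × (-3951.5 m) = -5.41 km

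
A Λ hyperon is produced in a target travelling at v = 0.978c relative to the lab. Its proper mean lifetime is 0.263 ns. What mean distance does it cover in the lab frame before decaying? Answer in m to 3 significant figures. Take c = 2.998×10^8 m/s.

γ = 1/√(1 − 0.978²) = 4.7938
Dilated lifetime: Δt = γτ₀ = 4.7938 × 0.263 ns = 1.2608 ns
d = vΔt = 0.978c × 1.2608 ns = 2.9320×10^8 m/s × 1.2608×10^-9 s = 0.370 m

d ≈ 0.370 m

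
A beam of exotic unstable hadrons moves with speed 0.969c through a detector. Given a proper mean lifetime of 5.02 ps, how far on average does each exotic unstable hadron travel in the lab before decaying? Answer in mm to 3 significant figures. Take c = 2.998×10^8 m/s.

d ≈ 5.90 mm

γ = 1/√(1 − 0.969²) = 4.0476
Dilated lifetime: Δt = γτ₀ = 4.0476 × 5.02 ps = 20.319 ps
d = vΔt = 0.969c × 20.319 ps = 2.9051×10^8 m/s × 2.0319×10^-11 s = 5.90 mm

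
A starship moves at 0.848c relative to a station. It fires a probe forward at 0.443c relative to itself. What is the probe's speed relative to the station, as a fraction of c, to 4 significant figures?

u ≈ 0.9385c

Relativistic velocity addition: u = (u' + v)/(1 + u'v/c²)
= (0.443 + 0.848)/(1 + 0.443×0.848) = 1.291/1.37566 = 0.9385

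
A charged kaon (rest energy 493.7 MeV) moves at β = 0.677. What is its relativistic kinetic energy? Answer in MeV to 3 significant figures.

K ≈ 177 MeV

γ = 1/√(1 − 0.677²) = 1.3587
K = (γ − 1)m₀c² = (1.3587 − 1) × 493.7 MeV = 0.35873 × 493.7 MeV = 177 MeV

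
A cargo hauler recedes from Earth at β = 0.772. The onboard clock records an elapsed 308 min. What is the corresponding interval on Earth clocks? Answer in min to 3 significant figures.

γ = 1/√(1 − 0.772²) = 1.5733
Time dilation: Δt = γτ₀ = 1.5733 × 308 min = 485 min

Δt ≈ 485 min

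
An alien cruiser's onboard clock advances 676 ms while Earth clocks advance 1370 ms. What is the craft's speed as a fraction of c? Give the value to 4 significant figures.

γ = Δt/τ₀ = 1370/676 = 2.02663
β = √(1 − 1/γ²) = √(1 − 1/2.02663²) = 0.8698

β ≈ 0.8698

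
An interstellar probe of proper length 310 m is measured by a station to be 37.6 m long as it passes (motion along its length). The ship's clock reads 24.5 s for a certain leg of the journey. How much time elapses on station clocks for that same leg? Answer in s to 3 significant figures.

Δt ≈ 202 s

Length contraction ⇒ γ = L₀/L = 310/37.6 = 8.2447
Time dilation: Δt = γτ₀ = 8.2447 × 24.5 s = 202 s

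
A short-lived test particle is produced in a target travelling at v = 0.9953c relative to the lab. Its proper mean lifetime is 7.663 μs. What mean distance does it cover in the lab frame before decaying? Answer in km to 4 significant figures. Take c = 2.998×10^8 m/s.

γ = 1/√(1 − 0.9953²) = 10.3264
Dilated lifetime: Δt = γτ₀ = 10.3264 × 7.663 μs = 79.1308 μs
d = vΔt = 0.9953c × 79.1308 μs = 2.98391×10^8 m/s × 7.91308×10^-5 s = 23.61 km

d ≈ 23.61 km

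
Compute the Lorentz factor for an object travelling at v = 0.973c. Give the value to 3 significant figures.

γ ≈ 4.33

γ = 1/√(1 − β²) = 1/√(1 − 0.973²) = 1/√(0.053271) = 4.33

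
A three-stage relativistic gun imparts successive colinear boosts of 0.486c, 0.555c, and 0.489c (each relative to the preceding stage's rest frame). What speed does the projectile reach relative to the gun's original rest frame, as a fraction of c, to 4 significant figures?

Compose boost 2: (0.555 + 0.486)/(1 + 0.555×0.486) = 1.041/1.26973 = 0.819859
Compose boost 3: (0.489 + 0.819859)/(1 + 0.489×0.819859) = 1.30886/1.40091 = 0.9343

u ≈ 0.9343c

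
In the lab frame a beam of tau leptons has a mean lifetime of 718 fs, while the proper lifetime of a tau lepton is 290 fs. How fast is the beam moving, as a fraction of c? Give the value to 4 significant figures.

γ = Δt/τ₀ = 718/290 = 2.47586
β = √(1 − 1/γ²) = √(1 − 1/2.47586²) = 0.9148

β ≈ 0.9148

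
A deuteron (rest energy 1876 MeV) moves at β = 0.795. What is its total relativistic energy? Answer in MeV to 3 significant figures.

E ≈ 3090 MeV

γ = 1/√(1 − 0.795²) = 1.6485
E = γm₀c² = 1.6485 × 1876 MeV = 3090 MeV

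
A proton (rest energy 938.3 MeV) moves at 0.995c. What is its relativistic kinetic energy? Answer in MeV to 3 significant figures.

K ≈ 8460 MeV

γ = 1/√(1 − 0.995²) = 10.013
K = (γ − 1)m₀c² = (10.013 − 1) × 938.3 MeV = 9.0125 × 938.3 MeV = 8460 MeV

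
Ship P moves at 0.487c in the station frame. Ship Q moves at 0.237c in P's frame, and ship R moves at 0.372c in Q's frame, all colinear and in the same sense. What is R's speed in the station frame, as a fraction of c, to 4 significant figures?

u ≈ 0.8225c

Compose boost 2: (0.237 + 0.487)/(1 + 0.237×0.487) = 0.7240/1.11542 = 0.649083
Compose boost 3: (0.372 + 0.649083)/(1 + 0.372×0.649083) = 1.02108/1.24146 = 0.8225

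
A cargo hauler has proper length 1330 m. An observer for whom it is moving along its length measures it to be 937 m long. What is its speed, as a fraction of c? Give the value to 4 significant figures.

γ = L₀/L = 1330/937 = 1.41942
β = √(1 − 1/γ²) = 0.7097

β ≈ 0.7097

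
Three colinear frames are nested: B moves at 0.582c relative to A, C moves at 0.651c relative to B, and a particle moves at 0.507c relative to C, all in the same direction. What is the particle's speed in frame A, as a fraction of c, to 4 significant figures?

u ≈ 0.9641c

Compose boost 2: (0.651 + 0.582)/(1 + 0.651×0.582) = 1.233/1.37888 = 0.894203
Compose boost 3: (0.507 + 0.894203)/(1 + 0.507×0.894203) = 1.40120/1.45336 = 0.9641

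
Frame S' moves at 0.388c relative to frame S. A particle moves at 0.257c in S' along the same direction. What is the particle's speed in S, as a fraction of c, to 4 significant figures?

Relativistic velocity addition: u = (u' + v)/(1 + u'v/c²)
= (0.257 + 0.388)/(1 + 0.257×0.388) = 0.6450/1.09972 = 0.5865

u ≈ 0.5865c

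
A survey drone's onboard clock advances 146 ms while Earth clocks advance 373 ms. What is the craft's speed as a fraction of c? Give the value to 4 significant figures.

β ≈ 0.9202

γ = Δt/τ₀ = 373/146 = 2.55479
β = √(1 − 1/γ²) = √(1 − 1/2.55479²) = 0.9202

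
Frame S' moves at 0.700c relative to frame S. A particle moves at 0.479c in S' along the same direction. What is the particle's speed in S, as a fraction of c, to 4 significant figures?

Relativistic velocity addition: u = (u' + v)/(1 + u'v/c²)
= (0.479 + 0.700)/(1 + 0.479×0.700) = 1.179/1.33530 = 0.8829

u ≈ 0.8829c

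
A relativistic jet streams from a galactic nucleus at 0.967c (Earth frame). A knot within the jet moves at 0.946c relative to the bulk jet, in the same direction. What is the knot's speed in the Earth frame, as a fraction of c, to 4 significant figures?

u ≈ 0.9991c

Relativistic velocity addition: u = (u' + v)/(1 + u'v/c²)
= (0.946 + 0.967)/(1 + 0.946×0.967) = 1.913/1.91478 = 0.9991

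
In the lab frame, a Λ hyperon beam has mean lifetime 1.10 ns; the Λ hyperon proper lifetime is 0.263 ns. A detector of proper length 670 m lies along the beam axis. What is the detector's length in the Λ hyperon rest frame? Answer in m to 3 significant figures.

Time dilation ⇒ γ = Δt/τ₀ = 1.10/0.263 = 4.1825
Length contraction: L = L₀/γ = 670/4.1825 = 160 m

L ≈ 160 m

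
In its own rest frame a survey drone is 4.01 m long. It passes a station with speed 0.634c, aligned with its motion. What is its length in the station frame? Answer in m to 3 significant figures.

L ≈ 3.10 m

γ = 1/√(1 − 0.634²) = 1.2931
Length contraction: L = L₀/γ = 4.01/1.2931 = 3.10 m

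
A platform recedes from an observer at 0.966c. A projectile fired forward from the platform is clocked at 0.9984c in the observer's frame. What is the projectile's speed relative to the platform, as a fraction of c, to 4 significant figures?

Inverse velocity addition: u' = (u − v)/(1 − uv/c²)
= (0.9984 − 0.966)/(1 − 0.9984×0.966) = 0.03240/0.0355456 = 0.9115

u' ≈ 0.9115c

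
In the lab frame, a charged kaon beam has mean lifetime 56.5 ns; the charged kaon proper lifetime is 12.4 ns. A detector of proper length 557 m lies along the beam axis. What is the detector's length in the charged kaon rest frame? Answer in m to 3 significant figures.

L ≈ 122 m

Time dilation ⇒ γ = Δt/τ₀ = 56.5/12.4 = 4.5565
Length contraction: L = L₀/γ = 557/4.5565 = 122 m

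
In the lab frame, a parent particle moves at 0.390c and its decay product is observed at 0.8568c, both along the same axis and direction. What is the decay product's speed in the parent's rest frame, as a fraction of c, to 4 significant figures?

Inverse velocity addition: u' = (u − v)/(1 − uv/c²)
= (0.8568 − 0.390)/(1 − 0.8568×0.390) = 0.4668/0.665848 = 0.7011

u' ≈ 0.7011c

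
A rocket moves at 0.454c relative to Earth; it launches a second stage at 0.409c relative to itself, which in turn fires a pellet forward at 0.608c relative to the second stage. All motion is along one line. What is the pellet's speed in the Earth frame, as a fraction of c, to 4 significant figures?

Compose boost 2: (0.409 + 0.454)/(1 + 0.409×0.454) = 0.8630/1.18569 = 0.727849
Compose boost 3: (0.608 + 0.727849)/(1 + 0.608×0.727849) = 1.33585/1.44253 = 0.9260

u ≈ 0.9260c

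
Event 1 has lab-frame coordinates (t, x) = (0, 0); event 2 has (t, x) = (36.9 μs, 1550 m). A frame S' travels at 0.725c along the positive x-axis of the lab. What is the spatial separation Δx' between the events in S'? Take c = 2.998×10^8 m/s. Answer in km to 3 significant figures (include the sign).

γ = 1/√(1 − 0.725²) = 1.4519
Δx' = γ(Δx − vΔt) = 1.4519 × (1550 m − 0.725×(2.998×10^8 m/s)×36.9×10^-6 s)
= 1.4519 × (-6470.4 m) = -9.39 km

Δx' ≈ -9.39 km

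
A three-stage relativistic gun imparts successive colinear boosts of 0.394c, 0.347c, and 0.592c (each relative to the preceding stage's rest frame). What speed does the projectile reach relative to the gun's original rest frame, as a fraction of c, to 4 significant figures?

Compose boost 2: (0.347 + 0.394)/(1 + 0.347×0.394) = 0.7410/1.13672 = 0.651877
Compose boost 3: (0.592 + 0.651877)/(1 + 0.592×0.651877) = 1.24388/1.38591 = 0.8975

u ≈ 0.8975c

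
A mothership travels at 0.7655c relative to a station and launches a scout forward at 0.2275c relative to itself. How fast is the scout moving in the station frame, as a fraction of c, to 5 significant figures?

Compose boost 2: (0.2275 + 0.7655)/(1 + 0.2275×0.7655) = 0.99300/1.174151 = 0.84572

u ≈ 0.84572c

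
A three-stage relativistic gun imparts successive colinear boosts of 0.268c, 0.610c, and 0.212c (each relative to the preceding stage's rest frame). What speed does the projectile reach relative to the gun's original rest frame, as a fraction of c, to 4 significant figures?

Compose boost 2: (0.610 + 0.268)/(1 + 0.610×0.268) = 0.8780/1.16348 = 0.754633
Compose boost 3: (0.212 + 0.754633)/(1 + 0.212×0.754633) = 0.966633/1.15998 = 0.8333

u ≈ 0.8333c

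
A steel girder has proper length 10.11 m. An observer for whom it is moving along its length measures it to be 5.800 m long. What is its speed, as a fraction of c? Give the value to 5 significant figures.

β ≈ 0.81907

γ = L₀/L = 10.11/5.800 = 1.743103
β = √(1 − 1/γ²) = 0.81907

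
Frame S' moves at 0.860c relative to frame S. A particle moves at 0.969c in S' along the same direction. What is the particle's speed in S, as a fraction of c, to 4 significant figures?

Relativistic velocity addition: u = (u' + v)/(1 + u'v/c²)
= (0.969 + 0.860)/(1 + 0.969×0.860) = 1.829/1.83334 = 0.9976

u ≈ 0.9976c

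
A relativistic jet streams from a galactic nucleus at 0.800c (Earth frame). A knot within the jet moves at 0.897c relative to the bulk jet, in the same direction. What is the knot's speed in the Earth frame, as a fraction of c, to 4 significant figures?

u ≈ 0.9880c

Relativistic velocity addition: u = (u' + v)/(1 + u'v/c²)
= (0.897 + 0.800)/(1 + 0.897×0.800) = 1.697/1.71760 = 0.9880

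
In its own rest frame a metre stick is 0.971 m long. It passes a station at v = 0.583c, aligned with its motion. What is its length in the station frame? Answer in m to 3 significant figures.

γ = 1/√(1 − 0.583²) = 1.2308
Length contraction: L = L₀/γ = 0.971/1.2308 = 0.789 m

L ≈ 0.789 m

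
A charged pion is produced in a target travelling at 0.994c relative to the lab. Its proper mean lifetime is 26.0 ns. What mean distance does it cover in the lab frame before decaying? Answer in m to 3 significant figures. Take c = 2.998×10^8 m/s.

d ≈ 70.8 m

γ = 1/√(1 − 0.994²) = 9.1424
Dilated lifetime: Δt = γτ₀ = 9.1424 × 26.0 ns = 237.70 ns
d = vΔt = 0.994c × 237.70 ns = 2.9800×10^8 m/s × 2.3770×10^-7 s = 70.8 m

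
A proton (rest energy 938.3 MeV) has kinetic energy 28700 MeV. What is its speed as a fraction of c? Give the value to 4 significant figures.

γ = 1 + K/(m₀c²) = 1 + 28700/938.3 = 31.5872
β = √(1 − 1/γ²) = 0.9995

β ≈ 0.9995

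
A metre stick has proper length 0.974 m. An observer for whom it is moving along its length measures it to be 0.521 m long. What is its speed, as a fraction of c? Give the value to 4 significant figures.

γ = L₀/L = 0.974/0.521 = 1.86948
β = √(1 − 1/γ²) = 0.8449

β ≈ 0.8449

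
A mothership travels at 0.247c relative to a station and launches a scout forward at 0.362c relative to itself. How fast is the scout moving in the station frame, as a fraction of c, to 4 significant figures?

u ≈ 0.5590c

Compose boost 2: (0.362 + 0.247)/(1 + 0.362×0.247) = 0.6090/1.08941 = 0.5590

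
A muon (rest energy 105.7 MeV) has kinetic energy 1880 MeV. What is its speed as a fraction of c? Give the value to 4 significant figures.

γ = 1 + K/(m₀c²) = 1 + 1880/105.7 = 18.7862
β = √(1 − 1/γ²) = 0.9986

β ≈ 0.9986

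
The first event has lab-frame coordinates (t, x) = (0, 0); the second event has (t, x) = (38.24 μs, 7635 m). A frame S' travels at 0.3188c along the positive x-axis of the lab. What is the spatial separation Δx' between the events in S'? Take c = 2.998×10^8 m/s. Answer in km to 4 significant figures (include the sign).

Δx' ≈ 4.199 km

γ = 1/√(1 − 0.3188²) = 1.05505
Δx' = γ(Δx − vΔt) = 1.05505 × (7635 m − 0.3188×(2.998×10^8 m/s)×38.24×10^-6 s)
= 1.05505 × (3980.16 m) = 4.199 km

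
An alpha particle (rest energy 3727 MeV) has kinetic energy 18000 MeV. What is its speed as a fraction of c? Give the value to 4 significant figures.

γ = 1 + K/(m₀c²) = 1 + 18000/3727 = 5.82962
β = √(1 − 1/γ²) = 0.9852

β ≈ 0.9852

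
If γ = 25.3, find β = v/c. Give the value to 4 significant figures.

β ≈ 0.9992

β = √(1 − 1/γ²) = √(1 − 1/25.3²) = √(0.998438) = 0.9992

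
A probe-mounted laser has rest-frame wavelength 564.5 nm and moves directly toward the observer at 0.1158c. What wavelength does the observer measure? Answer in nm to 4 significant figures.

Relativistic Doppler: λ_obs = λ_src √((1−β)/(1+β))
= 564.5 × √(0.884200/1.11580) = 564.5 × 0.890189 = 502.5 nm

λ_obs ≈ 502.5 nm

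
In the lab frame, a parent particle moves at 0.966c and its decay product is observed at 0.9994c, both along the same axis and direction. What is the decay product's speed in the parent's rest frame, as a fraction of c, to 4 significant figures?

u' ≈ 0.9659c

Inverse velocity addition: u' = (u − v)/(1 − uv/c²)
= (0.9994 − 0.966)/(1 − 0.9994×0.966) = 0.03340/0.0345796 = 0.9659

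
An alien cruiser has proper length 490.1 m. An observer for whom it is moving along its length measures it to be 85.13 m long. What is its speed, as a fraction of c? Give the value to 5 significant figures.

β ≈ 0.98480

γ = L₀/L = 490.1/85.13 = 5.757077
β = √(1 − 1/γ²) = 0.98480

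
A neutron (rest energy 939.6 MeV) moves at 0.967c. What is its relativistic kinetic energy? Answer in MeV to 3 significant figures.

γ = 1/√(1 − 0.967²) = 3.9250
K = (γ − 1)m₀c² = (3.9250 − 1) × 939.6 MeV = 2.9250 × 939.6 MeV = 2750 MeV

K ≈ 2750 MeV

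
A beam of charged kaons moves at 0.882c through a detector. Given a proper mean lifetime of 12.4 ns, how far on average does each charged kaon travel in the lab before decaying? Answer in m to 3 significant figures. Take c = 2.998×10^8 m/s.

d ≈ 6.96 m

γ = 1/√(1 − 0.882²) = 2.1220
Dilated lifetime: Δt = γτ₀ = 2.1220 × 12.4 ns = 26.313 ns
d = vΔt = 0.882c × 26.313 ns = 2.6442×10^8 m/s × 2.6313×10^-8 s = 6.96 m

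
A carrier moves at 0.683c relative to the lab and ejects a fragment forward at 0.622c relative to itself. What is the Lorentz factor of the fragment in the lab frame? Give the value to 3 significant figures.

γ ≈ 2.49

u_lab = (0.622 + 0.683)/(1 + 0.622×0.683) = 1.305/1.42483 = 0.915901
γ = 1/√(1 − 0.915901²) = 2.49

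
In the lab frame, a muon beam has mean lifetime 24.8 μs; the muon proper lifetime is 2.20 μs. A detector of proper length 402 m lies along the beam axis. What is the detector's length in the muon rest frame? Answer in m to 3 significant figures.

L ≈ 35.7 m

Time dilation ⇒ γ = Δt/τ₀ = 24.8/2.20 = 11.273
Length contraction: L = L₀/γ = 402/11.273 = 35.7 m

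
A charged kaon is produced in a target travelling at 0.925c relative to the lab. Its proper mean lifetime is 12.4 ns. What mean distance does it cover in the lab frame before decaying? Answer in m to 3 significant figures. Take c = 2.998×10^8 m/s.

γ = 1/√(1 − 0.925²) = 2.6318
Dilated lifetime: Δt = γτ₀ = 2.6318 × 12.4 ns = 32.634 ns
d = vΔt = 0.925c × 32.634 ns = 2.7732×10^8 m/s × 3.2634×10^-8 s = 9.05 m

d ≈ 9.05 m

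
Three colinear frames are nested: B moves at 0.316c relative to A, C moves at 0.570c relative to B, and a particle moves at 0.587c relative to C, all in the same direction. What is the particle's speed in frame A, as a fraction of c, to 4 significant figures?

Compose boost 2: (0.570 + 0.316)/(1 + 0.570×0.316) = 0.8860/1.18012 = 0.750771
Compose boost 3: (0.587 + 0.750771)/(1 + 0.587×0.750771) = 1.33777/1.44070 = 0.9286

u ≈ 0.9286c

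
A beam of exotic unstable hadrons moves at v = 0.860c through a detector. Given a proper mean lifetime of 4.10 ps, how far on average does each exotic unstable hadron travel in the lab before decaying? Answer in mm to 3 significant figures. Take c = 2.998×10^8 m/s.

γ = 1/√(1 − 0.860²) = 1.9597
Dilated lifetime: Δt = γτ₀ = 1.9597 × 4.10 ps = 8.0346 ps
d = vΔt = 0.860c × 8.0346 ps = 2.5783×10^8 m/s × 8.0346×10^-12 s = 2.07 mm

d ≈ 2.07 mm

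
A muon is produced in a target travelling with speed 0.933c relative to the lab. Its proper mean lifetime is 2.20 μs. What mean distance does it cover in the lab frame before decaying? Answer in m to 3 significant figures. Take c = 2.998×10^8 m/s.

γ = 1/√(1 − 0.933²) = 2.7787
Dilated lifetime: Δt = γτ₀ = 2.7787 × 2.20 μs = 6.1132 μs
d = vΔt = 0.933c × 6.1132 μs = 2.7971×10^8 m/s × 6.1132×10^-6 s = 1710 m

d ≈ 1710 m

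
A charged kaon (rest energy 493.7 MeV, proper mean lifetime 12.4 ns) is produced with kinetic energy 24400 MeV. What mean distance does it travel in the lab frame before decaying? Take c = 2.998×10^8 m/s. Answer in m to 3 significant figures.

d ≈ 187 m

γ = 1 + K/(m₀c²) = 1 + 24400/493.7 = 50.423
β = √(1 − 1/γ²) = 0.99980
Dilated lifetime: γτ₀ = 50.423 × 12.4 ns = 625.24 ns
d = βc·γτ₀ = 0.99980 × (2.998×10^8 m/s) × 6.2524×10^-7 s = 187 m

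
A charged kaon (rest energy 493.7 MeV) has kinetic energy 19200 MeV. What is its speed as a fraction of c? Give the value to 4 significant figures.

γ = 1 + K/(m₀c²) = 1 + 19200/493.7 = 39.8900
β = √(1 − 1/γ²) = 0.9997

β ≈ 0.9997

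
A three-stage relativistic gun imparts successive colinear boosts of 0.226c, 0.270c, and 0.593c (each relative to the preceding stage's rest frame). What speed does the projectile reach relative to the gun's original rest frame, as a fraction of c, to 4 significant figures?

Compose boost 2: (0.270 + 0.226)/(1 + 0.270×0.226) = 0.4960/1.06102 = 0.467475
Compose boost 3: (0.593 + 0.467475)/(1 + 0.593×0.467475) = 1.06047/1.27721 = 0.8303

u ≈ 0.8303c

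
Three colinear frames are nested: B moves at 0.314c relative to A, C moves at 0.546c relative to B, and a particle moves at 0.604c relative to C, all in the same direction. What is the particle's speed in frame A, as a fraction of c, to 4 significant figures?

u ≈ 0.9271c

Compose boost 2: (0.546 + 0.314)/(1 + 0.546×0.314) = 0.8600/1.17144 = 0.734137
Compose boost 3: (0.604 + 0.734137)/(1 + 0.604×0.734137) = 1.33814/1.44342 = 0.9271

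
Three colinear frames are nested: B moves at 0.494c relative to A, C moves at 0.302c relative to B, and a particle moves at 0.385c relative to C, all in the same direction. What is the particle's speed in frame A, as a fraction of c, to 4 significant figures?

u ≈ 0.8508c

Compose boost 2: (0.302 + 0.494)/(1 + 0.302×0.494) = 0.7960/1.14919 = 0.692663
Compose boost 3: (0.385 + 0.692663)/(1 + 0.385×0.692663) = 1.07766/1.26668 = 0.8508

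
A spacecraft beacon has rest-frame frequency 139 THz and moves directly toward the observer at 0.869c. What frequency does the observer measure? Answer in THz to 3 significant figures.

f_obs ≈ 525 THz

Relativistic Doppler: f_obs = f_src √((1+β)/(1−β))
= 139 × √(1.8690/0.13100) = 139 × 3.7772 = 525 THz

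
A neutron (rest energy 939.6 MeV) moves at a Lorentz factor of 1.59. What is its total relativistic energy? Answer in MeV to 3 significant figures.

γ = 1.59 (given)
E = γm₀c² = 1.59 × 939.6 MeV = 1490 MeV

E ≈ 1490 MeV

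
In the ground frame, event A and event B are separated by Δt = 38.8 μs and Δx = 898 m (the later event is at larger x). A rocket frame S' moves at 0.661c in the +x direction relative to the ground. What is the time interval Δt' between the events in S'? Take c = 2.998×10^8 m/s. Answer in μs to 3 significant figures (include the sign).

γ = 1/√(1 − 0.661²) = 1.3326
Δt' = γ(Δt − vΔx/c²) = 1.3326 × (38.8 μs − 0.661×898 m / (2.998×10^8 m/s))
= 1.3326 × (36.820 μs) = 49.1 μs

Δt' ≈ 49.1 μs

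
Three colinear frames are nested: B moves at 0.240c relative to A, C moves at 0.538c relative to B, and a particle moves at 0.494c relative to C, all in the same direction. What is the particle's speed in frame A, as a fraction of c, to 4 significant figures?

u ≈ 0.8826c

Compose boost 2: (0.538 + 0.240)/(1 + 0.538×0.240) = 0.7780/1.12912 = 0.689032
Compose boost 3: (0.494 + 0.689032)/(1 + 0.494×0.689032) = 1.18303/1.34038 = 0.8826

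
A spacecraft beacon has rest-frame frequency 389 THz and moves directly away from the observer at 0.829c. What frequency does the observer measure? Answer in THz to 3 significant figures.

f_obs ≈ 119 THz

Relativistic Doppler: f_obs = f_src √((1−β)/(1+β))
= 389 × √(0.17100/1.8290) = 389 × 0.30577 = 119 THz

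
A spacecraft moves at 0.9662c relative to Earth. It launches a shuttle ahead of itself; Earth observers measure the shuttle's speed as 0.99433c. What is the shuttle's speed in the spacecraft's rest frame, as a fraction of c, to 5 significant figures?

Inverse velocity addition: u' = (u − v)/(1 − uv/c²)
= (0.99433 − 0.9662)/(1 − 0.99433×0.9662) = 0.028130/0.03927835 = 0.71617

u' ≈ 0.71617c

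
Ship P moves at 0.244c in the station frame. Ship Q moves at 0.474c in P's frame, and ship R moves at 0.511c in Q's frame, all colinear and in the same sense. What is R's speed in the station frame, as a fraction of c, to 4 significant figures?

u ≈ 0.8688c

Compose boost 2: (0.474 + 0.244)/(1 + 0.474×0.244) = 0.7180/1.11566 = 0.643568
Compose boost 3: (0.511 + 0.643568)/(1 + 0.511×0.643568) = 1.15457/1.32886 = 0.8688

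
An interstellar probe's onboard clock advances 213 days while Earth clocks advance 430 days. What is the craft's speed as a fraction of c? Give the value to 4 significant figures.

γ = Δt/τ₀ = 430/213 = 2.01878
β = √(1 − 1/γ²) = √(1 − 1/2.01878²) = 0.8687

β ≈ 0.8687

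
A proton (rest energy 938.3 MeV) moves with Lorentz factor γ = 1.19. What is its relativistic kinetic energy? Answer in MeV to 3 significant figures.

γ = 1.19 (given)
K = (γ − 1)m₀c² = (1.19 − 1) × 938.3 MeV = 0.19000 × 938.3 MeV = 178 MeV

K ≈ 178 MeV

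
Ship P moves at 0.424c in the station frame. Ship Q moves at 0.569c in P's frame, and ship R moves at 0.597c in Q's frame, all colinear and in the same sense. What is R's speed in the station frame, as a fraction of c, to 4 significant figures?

u ≈ 0.9455c

Compose boost 2: (0.569 + 0.424)/(1 + 0.569×0.424) = 0.9930/1.24126 = 0.799996
Compose boost 3: (0.597 + 0.799996)/(1 + 0.597×0.799996) = 1.39700/1.47760 = 0.9455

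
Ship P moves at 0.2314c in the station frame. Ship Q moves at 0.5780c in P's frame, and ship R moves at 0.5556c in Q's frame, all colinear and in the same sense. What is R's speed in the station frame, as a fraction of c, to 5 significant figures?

u ≈ 0.90897c

Compose boost 2: (0.5780 + 0.2314)/(1 + 0.5780×0.2314) = 0.80940/1.133749 = 0.7139145
Compose boost 3: (0.5556 + 0.7139145)/(1 + 0.5556×0.7139145) = 1.269515/1.396651 = 0.90897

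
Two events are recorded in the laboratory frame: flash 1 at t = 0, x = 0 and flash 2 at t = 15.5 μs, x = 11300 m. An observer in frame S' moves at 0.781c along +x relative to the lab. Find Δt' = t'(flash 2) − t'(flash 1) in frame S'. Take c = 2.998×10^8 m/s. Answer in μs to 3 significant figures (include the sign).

Δt' ≈ -22.3 μs

γ = 1/√(1 − 0.781²) = 1.6012
Δt' = γ(Δt − vΔx/c²) = 1.6012 × (15.5 μs − 0.781×11300 m / (2.998×10^8 m/s))
= 1.6012 × (-13.937 μs) = -22.3 μs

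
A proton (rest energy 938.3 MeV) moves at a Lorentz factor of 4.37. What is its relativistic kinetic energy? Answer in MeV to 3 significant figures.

γ = 4.37 (given)
K = (γ − 1)m₀c² = (4.37 − 1) × 938.3 MeV = 3.3700 × 938.3 MeV = 3160 MeV

K ≈ 3160 MeV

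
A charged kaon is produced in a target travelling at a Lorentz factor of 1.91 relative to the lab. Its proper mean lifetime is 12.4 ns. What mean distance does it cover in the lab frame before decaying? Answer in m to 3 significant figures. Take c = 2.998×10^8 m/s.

β = √(1 − 1/γ²) = √(1 − 1/1.91²) = 0.85199
Dilated lifetime: Δt = γτ₀ = 1.91 × 12.4 ns = 23.684 ns
d = vΔt = 0.85199c × 23.684 ns = 2.5543×10^8 m/s × 2.3684×10^-8 s = 6.05 m

d ≈ 6.05 m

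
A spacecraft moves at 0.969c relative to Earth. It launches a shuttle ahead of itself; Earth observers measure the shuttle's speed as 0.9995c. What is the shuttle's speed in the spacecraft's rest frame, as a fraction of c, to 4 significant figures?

u' ≈ 0.9687c

Inverse velocity addition: u' = (u − v)/(1 − uv/c²)
= (0.9995 − 0.969)/(1 − 0.9995×0.969) = 0.03050/0.0314845 = 0.9687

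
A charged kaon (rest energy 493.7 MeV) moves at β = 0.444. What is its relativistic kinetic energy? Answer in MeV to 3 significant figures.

γ = 1/√(1 − 0.444²) = 1.1160
K = (γ − 1)m₀c² = (1.1160 − 1) × 493.7 MeV = 0.11604 × 493.7 MeV = 57.3 MeV

K ≈ 57.3 MeV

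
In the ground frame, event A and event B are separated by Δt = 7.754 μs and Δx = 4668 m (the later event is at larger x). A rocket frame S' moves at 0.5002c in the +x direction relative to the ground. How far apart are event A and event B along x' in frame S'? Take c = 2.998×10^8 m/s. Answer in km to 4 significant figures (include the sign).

γ = 1/√(1 − 0.5002²) = 1.15485
Δx' = γ(Δx − vΔt) = 1.15485 × (4668 m − 0.5002×(2.998×10^8 m/s)×7.754×10^-6 s)
= 1.15485 × (3505.21 m) = 4.048 km

Δx' ≈ 4.048 km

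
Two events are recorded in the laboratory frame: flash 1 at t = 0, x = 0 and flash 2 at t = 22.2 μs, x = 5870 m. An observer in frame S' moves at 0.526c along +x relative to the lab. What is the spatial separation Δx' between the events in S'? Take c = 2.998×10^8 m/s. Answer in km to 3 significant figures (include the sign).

Δx' ≈ 2.79 km

γ = 1/√(1 − 0.526²) = 1.1758
Δx' = γ(Δx − vΔt) = 1.1758 × (5870 m − 0.526×(2.998×10^8 m/s)×22.2×10^-6 s)
= 1.1758 × (2369.2 m) = 2.79 km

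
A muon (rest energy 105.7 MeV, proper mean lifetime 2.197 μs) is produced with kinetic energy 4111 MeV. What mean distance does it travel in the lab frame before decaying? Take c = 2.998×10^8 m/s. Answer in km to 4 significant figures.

γ = 1 + K/(m₀c²) = 1 + 4111/105.7 = 39.8931
β = √(1 − 1/γ²) = 0.999686
Dilated lifetime: γτ₀ = 39.8931 × 2.197 μs = 87.6451 μs
d = βc·γτ₀ = 0.999686 × (2.998×10^8 m/s) × 8.76451×10^-5 s = 26.27 km

d ≈ 26.27 km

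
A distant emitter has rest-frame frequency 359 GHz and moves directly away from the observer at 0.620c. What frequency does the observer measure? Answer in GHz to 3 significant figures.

f_obs ≈ 174 GHz

Relativistic Doppler: f_obs = f_src √((1−β)/(1+β))
= 359 × √(0.38000/1.6200) = 359 × 0.48432 = 174 GHz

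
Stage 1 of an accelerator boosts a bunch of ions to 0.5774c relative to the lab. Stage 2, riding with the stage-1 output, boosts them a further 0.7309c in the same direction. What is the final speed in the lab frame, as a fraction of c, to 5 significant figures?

u ≈ 0.92003c

Compose boost 2: (0.7309 + 0.5774)/(1 + 0.7309×0.5774) = 1.3083/1.422022 = 0.92003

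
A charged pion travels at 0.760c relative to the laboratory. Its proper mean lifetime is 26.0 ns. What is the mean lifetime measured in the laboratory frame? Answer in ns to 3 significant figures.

Δt ≈ 40.0 ns

γ = 1/√(1 − 0.760²) = 1.5386
Time dilation: Δt = γτ₀ = 1.5386 × 26.0 ns = 40.0 ns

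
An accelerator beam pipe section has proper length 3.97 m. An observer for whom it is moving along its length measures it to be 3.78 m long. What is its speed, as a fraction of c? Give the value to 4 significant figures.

β ≈ 0.3057

γ = L₀/L = 3.97/3.78 = 1.05026
β = √(1 − 1/γ²) = 0.3057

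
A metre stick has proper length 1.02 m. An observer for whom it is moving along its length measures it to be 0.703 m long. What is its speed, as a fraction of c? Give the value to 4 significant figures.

γ = L₀/L = 1.02/0.703 = 1.45092
β = √(1 − 1/γ²) = 0.7246

β ≈ 0.7246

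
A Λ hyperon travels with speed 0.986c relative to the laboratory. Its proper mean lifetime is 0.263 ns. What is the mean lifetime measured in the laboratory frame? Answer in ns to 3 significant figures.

Δt ≈ 1.58 ns

γ = 1/√(1 − 0.986²) = 5.9972
Time dilation: Δt = γτ₀ = 5.9972 × 0.263 ns = 1.58 ns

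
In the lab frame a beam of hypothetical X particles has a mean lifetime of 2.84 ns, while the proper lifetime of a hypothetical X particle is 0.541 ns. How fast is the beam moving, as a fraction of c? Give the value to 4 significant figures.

γ = Δt/τ₀ = 2.84/0.541 = 5.24954
β = √(1 − 1/γ²) = √(1 − 1/5.24954²) = 0.9817

β ≈ 0.9817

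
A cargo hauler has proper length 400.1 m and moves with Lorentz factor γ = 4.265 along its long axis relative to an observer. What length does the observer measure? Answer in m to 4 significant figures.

γ = 4.265 (given)
Length contraction: L = L₀/γ = 400.1/4.265 = 93.81 m

L ≈ 93.81 m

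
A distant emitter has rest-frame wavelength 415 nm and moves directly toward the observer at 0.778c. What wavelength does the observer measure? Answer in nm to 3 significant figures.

Relativistic Doppler: λ_obs = λ_src √((1−β)/(1+β))
= 415 × √(0.22200/1.7780) = 415 × 0.35335 = 147 nm

λ_obs ≈ 147 nm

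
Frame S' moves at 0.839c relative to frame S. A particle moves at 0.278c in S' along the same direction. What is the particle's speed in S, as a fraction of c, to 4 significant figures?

u ≈ 0.9057c

Relativistic velocity addition: u = (u' + v)/(1 + u'v/c²)
= (0.278 + 0.839)/(1 + 0.278×0.839) = 1.117/1.23324 = 0.9057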